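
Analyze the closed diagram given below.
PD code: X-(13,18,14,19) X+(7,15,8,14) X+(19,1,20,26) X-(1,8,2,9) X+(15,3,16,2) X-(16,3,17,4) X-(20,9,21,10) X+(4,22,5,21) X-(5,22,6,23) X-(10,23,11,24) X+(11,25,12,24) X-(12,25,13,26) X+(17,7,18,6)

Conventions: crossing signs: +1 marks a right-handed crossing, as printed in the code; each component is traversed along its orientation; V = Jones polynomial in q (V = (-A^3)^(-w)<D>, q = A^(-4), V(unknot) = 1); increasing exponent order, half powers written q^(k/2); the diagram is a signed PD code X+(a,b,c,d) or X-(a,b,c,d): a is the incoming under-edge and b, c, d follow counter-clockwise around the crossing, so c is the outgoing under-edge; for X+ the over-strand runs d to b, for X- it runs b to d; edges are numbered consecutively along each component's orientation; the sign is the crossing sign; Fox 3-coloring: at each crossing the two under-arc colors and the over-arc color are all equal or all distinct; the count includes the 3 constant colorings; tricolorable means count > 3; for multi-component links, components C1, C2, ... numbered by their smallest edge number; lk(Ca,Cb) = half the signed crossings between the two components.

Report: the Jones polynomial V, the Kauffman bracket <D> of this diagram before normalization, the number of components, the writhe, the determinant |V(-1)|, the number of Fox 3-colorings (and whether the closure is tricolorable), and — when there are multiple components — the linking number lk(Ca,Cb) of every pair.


Jones polynomial: V(q) = q^-4 - q^-3 + q^-2 - 2q^-1 + 2 - q + q^2
<D> = -A^-11 + A^-7 - 2A^-3 + 2A - A^5 + A^9 - A^13; writhe -1
components 1, writhe -1 (13 crossings)
3-colorings: 9 of 3^13, det 9 — tricolorable
note: w = -1 shifts under R1 moves; the (-A^3)^(1) factor cancels that in V


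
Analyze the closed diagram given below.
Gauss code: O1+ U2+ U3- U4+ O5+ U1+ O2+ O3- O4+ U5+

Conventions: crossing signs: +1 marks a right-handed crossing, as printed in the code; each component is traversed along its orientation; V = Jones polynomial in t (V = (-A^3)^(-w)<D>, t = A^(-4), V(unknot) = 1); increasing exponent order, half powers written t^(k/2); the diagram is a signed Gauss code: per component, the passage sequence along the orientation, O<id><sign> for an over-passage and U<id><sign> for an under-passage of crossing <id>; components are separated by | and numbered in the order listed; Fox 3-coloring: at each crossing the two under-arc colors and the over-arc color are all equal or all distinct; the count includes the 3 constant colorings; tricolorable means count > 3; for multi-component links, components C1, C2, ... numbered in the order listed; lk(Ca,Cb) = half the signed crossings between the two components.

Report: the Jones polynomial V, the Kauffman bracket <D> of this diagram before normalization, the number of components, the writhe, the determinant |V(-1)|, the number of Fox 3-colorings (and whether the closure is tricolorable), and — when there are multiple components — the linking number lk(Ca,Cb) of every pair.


Jones polynomial: V(t) = t + t^3 - t^4
<D> = A^-7 - A^-3 - A^5; writhe +3
components 1, writhe +3 (5 crossings)
3-colorings: 9 of 3^5, det 3 — tricolorable
note: w = +3 shifts under R1 moves; the (-A^3)^(-3) factor cancels that in V


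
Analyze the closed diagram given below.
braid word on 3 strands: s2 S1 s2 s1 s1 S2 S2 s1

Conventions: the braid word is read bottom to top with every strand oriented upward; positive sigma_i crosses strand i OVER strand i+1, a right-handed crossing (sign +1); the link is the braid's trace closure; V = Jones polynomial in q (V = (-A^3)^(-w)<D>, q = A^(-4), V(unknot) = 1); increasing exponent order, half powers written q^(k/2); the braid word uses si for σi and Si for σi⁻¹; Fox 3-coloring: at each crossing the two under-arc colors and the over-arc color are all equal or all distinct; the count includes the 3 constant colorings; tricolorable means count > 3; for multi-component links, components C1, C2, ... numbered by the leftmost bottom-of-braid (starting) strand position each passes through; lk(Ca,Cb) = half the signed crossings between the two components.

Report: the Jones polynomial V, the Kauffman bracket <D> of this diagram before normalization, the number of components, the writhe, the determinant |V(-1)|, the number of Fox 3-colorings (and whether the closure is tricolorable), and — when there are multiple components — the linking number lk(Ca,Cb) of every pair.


Jones polynomial: V(q) = -q^-1 + 2 - q + 2q^2 - q^3 + q^4 - q^5
<D> = -A^-14 + A^-10 - A^-6 + 2A^-2 - A^2 + 2A^6 - A^10; writhe +2
components 1, writhe +2 (8 crossings)
3-colorings: 9 of 3^8, det 9 — tricolorable
note: w = +2 shifts under R1 moves; the (-A^3)^(-2) factor cancels that in V


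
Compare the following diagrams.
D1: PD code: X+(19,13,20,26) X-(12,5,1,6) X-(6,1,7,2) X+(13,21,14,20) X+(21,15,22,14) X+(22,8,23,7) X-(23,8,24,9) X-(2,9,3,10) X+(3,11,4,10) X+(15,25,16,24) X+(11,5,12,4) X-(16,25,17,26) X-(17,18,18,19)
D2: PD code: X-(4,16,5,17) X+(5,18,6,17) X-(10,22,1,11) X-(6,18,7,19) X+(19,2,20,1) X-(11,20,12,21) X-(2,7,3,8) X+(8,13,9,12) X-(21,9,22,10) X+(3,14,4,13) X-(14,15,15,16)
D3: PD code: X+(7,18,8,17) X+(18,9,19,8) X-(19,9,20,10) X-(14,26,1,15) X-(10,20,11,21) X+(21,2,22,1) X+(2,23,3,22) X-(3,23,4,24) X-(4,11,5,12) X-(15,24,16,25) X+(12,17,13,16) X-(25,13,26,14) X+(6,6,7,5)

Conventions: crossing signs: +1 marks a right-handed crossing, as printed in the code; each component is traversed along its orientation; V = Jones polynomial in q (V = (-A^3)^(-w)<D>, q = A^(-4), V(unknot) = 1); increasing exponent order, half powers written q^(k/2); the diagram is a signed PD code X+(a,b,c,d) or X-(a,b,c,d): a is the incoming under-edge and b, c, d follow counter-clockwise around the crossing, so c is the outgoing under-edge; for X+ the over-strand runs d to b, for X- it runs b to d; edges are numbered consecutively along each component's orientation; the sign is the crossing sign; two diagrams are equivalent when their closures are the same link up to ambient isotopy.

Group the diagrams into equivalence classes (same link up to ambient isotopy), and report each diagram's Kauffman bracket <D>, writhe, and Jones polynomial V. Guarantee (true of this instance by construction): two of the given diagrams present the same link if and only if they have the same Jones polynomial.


grouping into links: {D1} | {D2, D3}
V(D1) = -q^(1/2) - q^(3/2) - q^(5/2) + q^(9/2)  (w +1, c 13, <D> = -A^-15 + A^-7 + A^-3 + A)
D2 (bracket A^-15 - A^-11 + 2A^-7 - A^-3 + 2A - A^5; 11 crossings at w = -3): V = q^(-7/2) - 2q^(-5/2) + q^(-3/2) - 2q^(-1/2) + q^(1/2) - q^(3/2)
V(D3) = q^(-7/2) - 2q^(-5/2) + q^(-3/2) - 2q^(-1/2) + q^(1/2) - q^(3/2)  (w -1, c 13, <D> = A^-9 - A^-5 + 2A^-1 - A^3 + 2A^7 - A^11)
key observation: 2 classes among 3 diagrams; unequal V(q) rules out equality


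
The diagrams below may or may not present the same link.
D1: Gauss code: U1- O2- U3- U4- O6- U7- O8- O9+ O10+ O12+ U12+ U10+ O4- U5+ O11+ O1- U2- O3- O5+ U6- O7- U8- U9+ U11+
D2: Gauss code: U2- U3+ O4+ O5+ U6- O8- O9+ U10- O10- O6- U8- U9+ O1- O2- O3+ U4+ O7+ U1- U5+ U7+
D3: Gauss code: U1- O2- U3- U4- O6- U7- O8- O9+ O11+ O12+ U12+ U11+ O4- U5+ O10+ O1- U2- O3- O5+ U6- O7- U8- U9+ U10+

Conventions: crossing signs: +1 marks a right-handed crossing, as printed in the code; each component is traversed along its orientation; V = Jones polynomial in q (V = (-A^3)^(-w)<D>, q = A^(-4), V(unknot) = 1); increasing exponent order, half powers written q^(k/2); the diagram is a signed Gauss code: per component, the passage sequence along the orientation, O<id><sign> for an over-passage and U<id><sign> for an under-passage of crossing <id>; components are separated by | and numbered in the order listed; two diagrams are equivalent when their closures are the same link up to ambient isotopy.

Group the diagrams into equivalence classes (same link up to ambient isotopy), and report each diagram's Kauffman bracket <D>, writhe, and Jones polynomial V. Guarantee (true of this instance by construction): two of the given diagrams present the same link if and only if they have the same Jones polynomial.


equivalence classes: {D1, D3} | {D2}
D1 (bracket A^-2 - A^2 + 2A^6 - A^10 + A^14 - A^18; 12 crossings at w = -2): V = -q^-6 + q^-5 - q^-4 + 2q^-3 - q^-2 + q^-1
V(D2) = 1  (w 0, c 10, <D> = 1)
V(D3) = -q^-6 + q^-5 - q^-4 + 2q^-3 - q^-2 + q^-1  (w -2, c 12, <D> = A^-2 - A^2 + 2A^6 - A^10 + A^14 - A^18)
observation: comparing 3 Jones polynomials yields 2 groups


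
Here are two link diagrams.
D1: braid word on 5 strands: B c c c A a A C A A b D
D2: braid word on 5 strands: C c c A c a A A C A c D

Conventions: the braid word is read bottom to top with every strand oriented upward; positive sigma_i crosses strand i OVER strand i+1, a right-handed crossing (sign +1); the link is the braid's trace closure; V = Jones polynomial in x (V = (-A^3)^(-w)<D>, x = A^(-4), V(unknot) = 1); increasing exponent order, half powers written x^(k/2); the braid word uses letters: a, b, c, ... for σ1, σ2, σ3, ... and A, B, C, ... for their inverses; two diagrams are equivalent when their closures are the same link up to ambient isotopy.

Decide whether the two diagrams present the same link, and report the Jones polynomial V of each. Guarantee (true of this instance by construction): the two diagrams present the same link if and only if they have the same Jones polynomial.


same link: yes
V(D1) = -x^-4 + x^-1 + 2 + x + x^2  [12 crossings, <D> = A^-14 + A^-10 + 2A^-6 + A^-2 - A^10, w = -2]
V(D2) = -x^-4 + x^-1 + 2 + x + x^2  [12 crossings, <D> = A^-14 + A^-10 + 2A^-6 + A^-2 - A^10, w = -2]
insight: from 12 to 12 crossings by R-moves: one link, two diagrams


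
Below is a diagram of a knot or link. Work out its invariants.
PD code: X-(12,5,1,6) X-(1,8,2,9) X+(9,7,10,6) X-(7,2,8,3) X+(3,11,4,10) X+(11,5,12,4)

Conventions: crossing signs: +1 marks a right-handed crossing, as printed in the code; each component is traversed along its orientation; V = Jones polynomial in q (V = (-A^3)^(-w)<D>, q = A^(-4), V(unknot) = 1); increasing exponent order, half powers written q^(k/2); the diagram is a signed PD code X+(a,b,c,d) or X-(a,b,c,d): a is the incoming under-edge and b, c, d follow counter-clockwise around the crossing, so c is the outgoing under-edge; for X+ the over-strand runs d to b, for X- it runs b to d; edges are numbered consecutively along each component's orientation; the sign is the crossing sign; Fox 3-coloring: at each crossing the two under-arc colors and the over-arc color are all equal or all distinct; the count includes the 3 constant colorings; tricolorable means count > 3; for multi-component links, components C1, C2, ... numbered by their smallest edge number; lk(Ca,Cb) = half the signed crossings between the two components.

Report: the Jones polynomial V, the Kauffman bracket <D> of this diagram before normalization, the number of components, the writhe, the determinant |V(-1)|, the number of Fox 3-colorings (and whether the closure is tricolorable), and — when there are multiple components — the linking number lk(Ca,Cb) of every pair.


V(q) = q^-2 - q^-1 + 1 - q + q^2
bracket: A^-8 - A^-4 + 1 - A^4 + A^8, w = 0
1 component, writhe 0, over 6 crossings
det 5, colorings 3 of 3^6 — not tricolorable
observation: w = 0 (over 6 crossings) is diagram-only; (-A^3)^(0) removes it from V


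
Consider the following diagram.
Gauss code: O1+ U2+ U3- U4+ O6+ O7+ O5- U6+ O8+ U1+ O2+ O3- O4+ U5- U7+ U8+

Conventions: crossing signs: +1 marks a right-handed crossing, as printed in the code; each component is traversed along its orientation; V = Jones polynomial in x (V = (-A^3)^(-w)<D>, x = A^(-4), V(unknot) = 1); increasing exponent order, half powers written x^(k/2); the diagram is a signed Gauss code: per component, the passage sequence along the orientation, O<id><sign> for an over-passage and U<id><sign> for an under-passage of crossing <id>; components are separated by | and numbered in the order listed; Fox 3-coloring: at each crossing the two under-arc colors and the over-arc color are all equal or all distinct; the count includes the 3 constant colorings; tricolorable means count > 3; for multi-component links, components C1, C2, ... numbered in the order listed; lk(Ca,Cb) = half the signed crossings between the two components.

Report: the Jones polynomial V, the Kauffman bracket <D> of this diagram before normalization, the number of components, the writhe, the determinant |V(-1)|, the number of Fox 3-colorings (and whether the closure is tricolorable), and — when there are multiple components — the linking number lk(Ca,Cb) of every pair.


Jones polynomial: V(x) = x + x^3 - x^4
<D> = -A^-4 + 1 + A^8; writhe +4
components 1, writhe +4 (8 crossings)
3-colorings: 9 of 3^8, det 3 — tricolorable
note: w = +4 shifts under R1 moves; the (-A^3)^(-4) factor cancels that in V


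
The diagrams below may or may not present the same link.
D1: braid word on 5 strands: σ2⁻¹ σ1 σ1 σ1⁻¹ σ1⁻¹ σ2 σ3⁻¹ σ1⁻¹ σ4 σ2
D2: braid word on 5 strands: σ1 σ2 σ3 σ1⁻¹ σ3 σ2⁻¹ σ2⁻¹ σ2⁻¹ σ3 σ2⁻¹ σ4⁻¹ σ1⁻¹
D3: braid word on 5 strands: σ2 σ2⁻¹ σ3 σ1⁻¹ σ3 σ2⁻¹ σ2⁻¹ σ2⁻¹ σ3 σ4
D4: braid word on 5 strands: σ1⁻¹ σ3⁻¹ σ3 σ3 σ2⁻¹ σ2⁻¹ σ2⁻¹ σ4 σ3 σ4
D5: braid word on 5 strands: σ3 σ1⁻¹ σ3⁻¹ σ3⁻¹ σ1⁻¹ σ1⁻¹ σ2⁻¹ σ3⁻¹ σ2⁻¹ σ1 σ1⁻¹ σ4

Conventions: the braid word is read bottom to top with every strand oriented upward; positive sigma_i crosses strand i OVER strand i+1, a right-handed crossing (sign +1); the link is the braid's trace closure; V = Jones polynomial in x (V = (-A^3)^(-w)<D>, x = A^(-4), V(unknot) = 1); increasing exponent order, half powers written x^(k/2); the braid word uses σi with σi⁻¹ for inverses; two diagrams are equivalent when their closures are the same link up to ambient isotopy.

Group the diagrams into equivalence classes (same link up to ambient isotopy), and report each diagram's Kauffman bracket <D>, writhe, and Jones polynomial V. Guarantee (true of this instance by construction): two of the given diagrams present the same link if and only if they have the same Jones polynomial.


equivalence classes: {D1} | {D2, D3, D4} | {D5}
D1 (bracket 1; 10 crossings at w = 0): V = 1
V(D2) = -x^-3 + x^-2 - x^-1 + 3 - x + x^2 - x^3  [12 crossings, <D> = -A^-18 + A^-14 - A^-10 + 3A^-6 - A^-2 + A^2 - A^6, w = -2]
V(D3) = -x^-3 + x^-2 - x^-1 + 3 - x + x^2 - x^3  [10 crossings, <D> = -A^-12 + A^-8 - A^-4 + 3 - A^4 + A^8 - A^12, w = 0]
D4 (bracket -A^-12 + A^-8 - A^-4 + 3 - A^4 + A^8 - A^12; 10 crossings at w = 0): V = -x^-3 + x^-2 - x^-1 + 3 - x + x^2 - x^3
V(D5) = x^-8 - 2x^-7 + x^-6 - 2x^-5 + 2x^-4 + x^-2  [12 crossings, <D> = A^-10 + 2A^-2 - 2A^2 + A^6 - 2A^10 + A^14, w = -6]
observation: 3 values of V(x) split the 5 diagrams


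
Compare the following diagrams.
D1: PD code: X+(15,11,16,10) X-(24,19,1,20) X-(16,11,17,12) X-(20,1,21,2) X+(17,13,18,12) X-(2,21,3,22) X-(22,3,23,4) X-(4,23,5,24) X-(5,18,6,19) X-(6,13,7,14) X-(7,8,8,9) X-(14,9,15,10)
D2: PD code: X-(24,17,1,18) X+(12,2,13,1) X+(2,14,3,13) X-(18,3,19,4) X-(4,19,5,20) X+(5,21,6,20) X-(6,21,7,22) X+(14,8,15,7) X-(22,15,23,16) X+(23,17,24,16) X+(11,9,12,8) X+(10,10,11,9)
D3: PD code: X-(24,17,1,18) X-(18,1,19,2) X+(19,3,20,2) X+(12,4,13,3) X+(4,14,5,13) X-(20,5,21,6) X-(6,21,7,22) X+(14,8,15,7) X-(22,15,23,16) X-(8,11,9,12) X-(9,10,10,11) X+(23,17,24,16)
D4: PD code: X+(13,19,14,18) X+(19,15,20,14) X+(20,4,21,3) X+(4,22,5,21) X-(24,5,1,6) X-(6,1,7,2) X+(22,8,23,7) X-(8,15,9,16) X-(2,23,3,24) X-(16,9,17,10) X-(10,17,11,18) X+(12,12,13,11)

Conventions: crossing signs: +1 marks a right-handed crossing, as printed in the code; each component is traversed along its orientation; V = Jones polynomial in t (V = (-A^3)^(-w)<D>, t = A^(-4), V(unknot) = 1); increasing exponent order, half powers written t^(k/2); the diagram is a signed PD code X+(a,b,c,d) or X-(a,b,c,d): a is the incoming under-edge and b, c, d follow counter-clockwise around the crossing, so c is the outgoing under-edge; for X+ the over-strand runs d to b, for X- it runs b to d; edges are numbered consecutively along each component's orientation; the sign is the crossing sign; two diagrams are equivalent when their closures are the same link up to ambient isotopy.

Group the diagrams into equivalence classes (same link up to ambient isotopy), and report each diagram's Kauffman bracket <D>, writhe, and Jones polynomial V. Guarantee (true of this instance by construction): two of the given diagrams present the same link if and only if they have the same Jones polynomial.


classes: {D1} | {D2, D3, D4}
V(D1) = -t^-7 + t^-6 - t^-5 + t^-4 + t^-2  [12 crossings, <D> = A^-16 + A^-8 - A^-4 + 1 - A^4, w = -8]
V(D2) = -t^-3 + 2t^-2 - 2t^-1 + 3 - 2t + 2t^2 - t^3  [12 crossings, <D> = -A^-6 + 2A^-2 - 2A^2 + 3A^6 - 2A^10 + 2A^14 - A^18, w = +2]
V(D3) = -t^-3 + 2t^-2 - 2t^-1 + 3 - 2t + 2t^2 - t^3  [12 crossings, <D> = -A^-18 + 2A^-14 - 2A^-10 + 3A^-6 - 2A^-2 + 2A^2 - A^6, w = -2]
V(D4) = -t^-3 + 2t^-2 - 2t^-1 + 3 - 2t + 2t^2 - t^3  [12 crossings, <D> = -A^-12 + 2A^-8 - 2A^-4 + 3 - 2A^4 + 2A^8 - A^12, w = 0]
note: 2 classes among 4 diagrams; unequal V(t) rules out equality


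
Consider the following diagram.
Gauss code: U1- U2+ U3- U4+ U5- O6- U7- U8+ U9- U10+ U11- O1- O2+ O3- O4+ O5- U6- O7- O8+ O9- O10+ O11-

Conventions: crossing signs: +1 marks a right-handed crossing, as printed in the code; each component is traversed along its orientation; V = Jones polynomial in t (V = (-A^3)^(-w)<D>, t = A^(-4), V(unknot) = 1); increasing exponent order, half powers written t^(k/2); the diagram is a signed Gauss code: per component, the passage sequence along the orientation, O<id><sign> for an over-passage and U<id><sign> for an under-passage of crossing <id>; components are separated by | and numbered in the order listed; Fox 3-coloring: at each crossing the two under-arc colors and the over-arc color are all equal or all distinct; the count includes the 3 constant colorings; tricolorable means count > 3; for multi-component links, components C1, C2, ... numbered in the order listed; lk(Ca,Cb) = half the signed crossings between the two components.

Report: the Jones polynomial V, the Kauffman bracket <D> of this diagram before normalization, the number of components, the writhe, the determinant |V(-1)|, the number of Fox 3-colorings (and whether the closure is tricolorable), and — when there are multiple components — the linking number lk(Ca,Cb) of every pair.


V = -t^-4 + t^-3 + t^-1
<D> = -A^-5 - A^3 + A^7 (w = -3)
1 component over 11 crossings, w = -3
9 Fox colorings among 3^11, |V(-1)| = 3: tricolorable
why: w = -3 (over 11 crossings) is diagram-only; (-A^3)^(3) removes it from V


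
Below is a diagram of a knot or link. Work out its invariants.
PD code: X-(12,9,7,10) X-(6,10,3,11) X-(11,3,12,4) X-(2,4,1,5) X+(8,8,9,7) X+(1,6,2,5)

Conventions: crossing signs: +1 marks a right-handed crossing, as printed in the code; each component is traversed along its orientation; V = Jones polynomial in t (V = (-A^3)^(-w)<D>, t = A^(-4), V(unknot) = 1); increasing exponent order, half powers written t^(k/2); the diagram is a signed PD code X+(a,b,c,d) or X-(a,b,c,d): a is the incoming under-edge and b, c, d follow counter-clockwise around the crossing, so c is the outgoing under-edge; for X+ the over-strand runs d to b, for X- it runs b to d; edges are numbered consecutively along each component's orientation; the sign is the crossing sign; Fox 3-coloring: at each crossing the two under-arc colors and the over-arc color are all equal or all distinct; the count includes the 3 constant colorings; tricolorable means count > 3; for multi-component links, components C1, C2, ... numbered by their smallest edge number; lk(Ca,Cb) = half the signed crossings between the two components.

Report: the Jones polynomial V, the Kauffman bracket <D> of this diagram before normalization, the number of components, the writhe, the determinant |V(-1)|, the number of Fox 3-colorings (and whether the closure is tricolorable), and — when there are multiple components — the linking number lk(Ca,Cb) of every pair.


Jones polynomial: V(t) = t^-3 + t^-2 + t^-1 + 1
<D> = A^-6 + A^-2 + A^2 + A^6; writhe -2
components 3, writhe -2 (6 crossings)
linking number lk(C1,C2) = 0
lk(C1,C3): 0
lk(C2,C3) = -1
3-colorings: 9 of 3^6, det 0 — tricolorable
note: |V(-1)| = 0: so tricolorable, since 3 divides 0


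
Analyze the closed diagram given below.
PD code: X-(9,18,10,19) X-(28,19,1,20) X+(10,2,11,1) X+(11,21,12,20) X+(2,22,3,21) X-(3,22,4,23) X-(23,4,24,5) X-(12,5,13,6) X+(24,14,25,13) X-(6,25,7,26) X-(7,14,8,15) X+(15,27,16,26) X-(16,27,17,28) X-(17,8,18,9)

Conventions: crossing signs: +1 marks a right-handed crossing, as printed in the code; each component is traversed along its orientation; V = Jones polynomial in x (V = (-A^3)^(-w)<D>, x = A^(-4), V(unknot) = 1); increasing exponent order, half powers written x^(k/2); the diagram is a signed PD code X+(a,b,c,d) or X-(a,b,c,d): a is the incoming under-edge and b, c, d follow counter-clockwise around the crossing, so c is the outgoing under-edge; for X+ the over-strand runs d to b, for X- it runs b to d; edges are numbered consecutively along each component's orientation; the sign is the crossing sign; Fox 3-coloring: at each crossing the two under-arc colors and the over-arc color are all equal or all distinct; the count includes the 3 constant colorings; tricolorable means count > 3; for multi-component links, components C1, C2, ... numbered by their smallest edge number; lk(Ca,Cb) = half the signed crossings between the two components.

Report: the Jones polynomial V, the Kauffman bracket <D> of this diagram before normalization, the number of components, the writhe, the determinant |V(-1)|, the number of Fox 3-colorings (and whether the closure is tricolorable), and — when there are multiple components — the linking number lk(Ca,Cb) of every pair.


V(x) = x^-7 - 2x^-6 + 2x^-5 - 3x^-4 + 3x^-3 - 2x^-2 + 2x^-1
bracket: 2A^-8 - 2A^-4 + 3 - 3A^4 + 2A^8 - 2A^12 + A^16, w = -4
1 component, writhe -4, over 14 crossings
det 15, colorings 9 of 3^14 — tricolorable
observation: V spans 6 powers of x: at least 6 crossings in any diagram


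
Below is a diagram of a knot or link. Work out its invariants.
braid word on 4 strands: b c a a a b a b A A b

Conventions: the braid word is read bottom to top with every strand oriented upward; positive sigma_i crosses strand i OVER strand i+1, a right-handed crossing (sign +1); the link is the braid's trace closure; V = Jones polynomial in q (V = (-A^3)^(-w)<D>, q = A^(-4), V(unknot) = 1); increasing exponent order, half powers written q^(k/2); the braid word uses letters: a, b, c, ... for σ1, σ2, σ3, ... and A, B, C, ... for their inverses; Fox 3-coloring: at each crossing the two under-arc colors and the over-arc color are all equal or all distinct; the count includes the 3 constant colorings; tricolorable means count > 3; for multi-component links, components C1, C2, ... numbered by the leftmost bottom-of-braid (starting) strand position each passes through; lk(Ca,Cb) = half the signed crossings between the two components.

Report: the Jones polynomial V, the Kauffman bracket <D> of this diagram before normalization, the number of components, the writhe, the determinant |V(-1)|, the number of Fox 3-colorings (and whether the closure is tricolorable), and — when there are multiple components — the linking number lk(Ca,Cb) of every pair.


Jones polynomial: V(q) = q^2 - q^3 + 3q^4 - 3q^5 + 3q^6 - 3q^7 + 2q^8 - q^9
<D> = A^-15 - 2A^-11 + 3A^-7 - 3A^-3 + 3A - 3A^5 + A^9 - A^13; writhe +7
components 1, writhe +7 (11 crossings)
3-colorings: 3 of 3^11, det 17 — not tricolorable
note: V spans 7 powers of q: at least 7 crossings in any diagram


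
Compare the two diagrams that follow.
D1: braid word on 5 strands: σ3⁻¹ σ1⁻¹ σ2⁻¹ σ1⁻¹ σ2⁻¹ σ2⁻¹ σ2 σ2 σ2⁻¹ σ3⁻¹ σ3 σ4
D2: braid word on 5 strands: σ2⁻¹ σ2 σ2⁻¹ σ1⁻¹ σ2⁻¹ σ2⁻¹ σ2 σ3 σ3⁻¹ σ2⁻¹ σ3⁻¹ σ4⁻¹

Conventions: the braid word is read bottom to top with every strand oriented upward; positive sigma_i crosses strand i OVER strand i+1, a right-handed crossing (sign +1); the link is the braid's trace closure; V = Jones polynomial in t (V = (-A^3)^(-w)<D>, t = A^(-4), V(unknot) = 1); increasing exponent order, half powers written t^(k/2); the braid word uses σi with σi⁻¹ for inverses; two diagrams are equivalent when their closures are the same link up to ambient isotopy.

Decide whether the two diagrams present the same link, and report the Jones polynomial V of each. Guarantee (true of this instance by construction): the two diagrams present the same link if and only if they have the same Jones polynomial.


equivalent: yes
D1 (bracket A^-8 + 1 - A^4; 12 crossings at w = -4): V = -t^-4 + t^-3 + t^-1
V(D2) = -t^-4 + t^-3 + t^-1  [12 crossings, <D> = A^-14 + A^-6 - A^-2, w = -6]
observation: from 12 to 12 crossings by R-moves: one link, two diagrams


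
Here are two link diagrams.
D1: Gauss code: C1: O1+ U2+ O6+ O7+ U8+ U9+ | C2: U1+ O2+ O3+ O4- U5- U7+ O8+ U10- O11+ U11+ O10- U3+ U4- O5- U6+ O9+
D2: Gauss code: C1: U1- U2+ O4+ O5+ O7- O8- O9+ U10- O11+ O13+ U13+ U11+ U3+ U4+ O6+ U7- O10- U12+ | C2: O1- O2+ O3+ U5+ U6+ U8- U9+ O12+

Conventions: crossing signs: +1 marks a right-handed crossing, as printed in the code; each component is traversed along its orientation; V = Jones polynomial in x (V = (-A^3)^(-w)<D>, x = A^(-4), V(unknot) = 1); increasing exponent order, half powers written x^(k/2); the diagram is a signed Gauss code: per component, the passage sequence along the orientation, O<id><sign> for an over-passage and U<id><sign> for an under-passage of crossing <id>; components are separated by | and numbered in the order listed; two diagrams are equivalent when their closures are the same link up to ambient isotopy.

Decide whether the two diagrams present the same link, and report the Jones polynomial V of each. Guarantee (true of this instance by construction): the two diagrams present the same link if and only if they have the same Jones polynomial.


equivalent: no
V(D1) = -x^(3/2) + x^(5/2) - 2x^(7/2) + 2x^(9/2) - 2x^(11/2) + x^(13/2) - x^(15/2)  (w +5, c 11, <D> = A^-15 - A^-11 + 2A^-7 - 2A^-3 + 2A - A^5 + A^9)
V(D2) = -x^(1/2) + x^(3/2) - x^(5/2) - x^(9/2)  (w +5, c 13, <D> = A^-3 + A^5 - A^9 + A^13)
why: V(x) takes 2 values over 2 diagrams, fixing the grouping


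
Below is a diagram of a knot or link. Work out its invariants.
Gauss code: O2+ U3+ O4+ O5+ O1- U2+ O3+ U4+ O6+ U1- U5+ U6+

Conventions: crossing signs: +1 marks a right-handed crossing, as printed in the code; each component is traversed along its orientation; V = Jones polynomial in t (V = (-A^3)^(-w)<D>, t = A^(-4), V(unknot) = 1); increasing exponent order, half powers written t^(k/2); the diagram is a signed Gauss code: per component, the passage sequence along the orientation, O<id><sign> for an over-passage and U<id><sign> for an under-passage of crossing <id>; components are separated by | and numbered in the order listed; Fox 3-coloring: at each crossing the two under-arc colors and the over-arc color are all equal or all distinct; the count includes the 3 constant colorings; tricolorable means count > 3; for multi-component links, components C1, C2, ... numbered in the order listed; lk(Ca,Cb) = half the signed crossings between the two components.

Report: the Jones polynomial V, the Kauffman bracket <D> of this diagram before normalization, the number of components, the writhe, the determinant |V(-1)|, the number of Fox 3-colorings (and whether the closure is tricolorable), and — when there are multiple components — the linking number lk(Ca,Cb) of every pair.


V = t + t^3 - t^4
<D> = -A^-4 + 1 + A^8 (w = +4)
1 component over 6 crossings, w = +4
9 Fox colorings among 3^6, |V(-1)| = 3: tricolorable
why: the span of V is 3, forcing >= 3 crossings in any diagram


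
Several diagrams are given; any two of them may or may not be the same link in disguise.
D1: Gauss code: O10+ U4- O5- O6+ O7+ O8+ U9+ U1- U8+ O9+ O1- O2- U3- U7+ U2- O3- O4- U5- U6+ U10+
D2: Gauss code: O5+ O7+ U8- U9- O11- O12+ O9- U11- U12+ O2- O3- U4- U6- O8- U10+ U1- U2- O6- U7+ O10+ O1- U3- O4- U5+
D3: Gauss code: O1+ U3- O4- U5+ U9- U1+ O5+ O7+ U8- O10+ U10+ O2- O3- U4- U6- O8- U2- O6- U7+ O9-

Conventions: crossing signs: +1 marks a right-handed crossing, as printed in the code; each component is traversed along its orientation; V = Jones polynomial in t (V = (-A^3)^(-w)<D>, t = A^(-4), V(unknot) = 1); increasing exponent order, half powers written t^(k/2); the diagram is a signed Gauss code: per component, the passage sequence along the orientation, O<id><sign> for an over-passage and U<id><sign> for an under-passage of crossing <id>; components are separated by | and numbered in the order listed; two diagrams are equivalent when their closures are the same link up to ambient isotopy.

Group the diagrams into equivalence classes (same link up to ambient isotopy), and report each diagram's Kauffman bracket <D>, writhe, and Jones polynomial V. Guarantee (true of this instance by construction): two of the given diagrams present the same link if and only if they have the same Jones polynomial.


grouping into links: {D1} | {D2, D3}
V(D1) = 1  (w 0, c 10, <D> = 1)
V(D2) = -t^-6 + t^-5 - t^-4 + 2t^-3 - t^-2 + t^-1  [12 crossings, <D> = A^-8 - A^-4 + 2 - A^4 + A^8 - A^12, w = -4]
D3 (bracket A^-2 - A^2 + 2A^6 - A^10 + A^14 - A^18; 10 crossings at w = -2): V = -t^-6 + t^-5 - t^-4 + 2t^-3 - t^-2 + t^-1
why: V(t) takes 2 values over 3 diagrams, fixing the grouping


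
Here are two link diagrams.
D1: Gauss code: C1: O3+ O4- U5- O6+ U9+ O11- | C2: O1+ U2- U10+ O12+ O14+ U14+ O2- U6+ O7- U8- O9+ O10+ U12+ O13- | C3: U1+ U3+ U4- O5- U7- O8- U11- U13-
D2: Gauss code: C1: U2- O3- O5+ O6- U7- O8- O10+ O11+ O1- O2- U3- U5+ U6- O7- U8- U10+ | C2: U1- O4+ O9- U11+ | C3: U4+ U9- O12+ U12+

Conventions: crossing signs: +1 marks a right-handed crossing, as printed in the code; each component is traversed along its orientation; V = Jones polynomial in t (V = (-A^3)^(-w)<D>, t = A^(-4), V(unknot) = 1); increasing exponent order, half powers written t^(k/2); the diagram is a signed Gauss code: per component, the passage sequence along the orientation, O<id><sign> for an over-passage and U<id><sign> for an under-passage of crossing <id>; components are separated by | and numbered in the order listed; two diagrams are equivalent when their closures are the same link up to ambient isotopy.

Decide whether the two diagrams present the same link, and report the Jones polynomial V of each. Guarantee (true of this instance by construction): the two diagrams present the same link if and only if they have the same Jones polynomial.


equivalent: no
D1 (bracket A^-4 - 1 + 3A^4 - A^8 + 3A^12 - 2A^16 + A^20; 14 crossings at w = 0): V = t^-5 - 2t^-4 + 3t^-3 - t^-2 + 3t^-1 - 1 + t
V(D2) = -t^-5 - t^-4 + t^-3 + 2t^-2 + 2t^-1 + 1  [12 crossings, <D> = A^-6 + 2A^-2 + 2A^2 + A^6 - A^10 - A^14, w = -2]
observation: 2 classes among 2 diagrams; unequal V(t) rules out equality


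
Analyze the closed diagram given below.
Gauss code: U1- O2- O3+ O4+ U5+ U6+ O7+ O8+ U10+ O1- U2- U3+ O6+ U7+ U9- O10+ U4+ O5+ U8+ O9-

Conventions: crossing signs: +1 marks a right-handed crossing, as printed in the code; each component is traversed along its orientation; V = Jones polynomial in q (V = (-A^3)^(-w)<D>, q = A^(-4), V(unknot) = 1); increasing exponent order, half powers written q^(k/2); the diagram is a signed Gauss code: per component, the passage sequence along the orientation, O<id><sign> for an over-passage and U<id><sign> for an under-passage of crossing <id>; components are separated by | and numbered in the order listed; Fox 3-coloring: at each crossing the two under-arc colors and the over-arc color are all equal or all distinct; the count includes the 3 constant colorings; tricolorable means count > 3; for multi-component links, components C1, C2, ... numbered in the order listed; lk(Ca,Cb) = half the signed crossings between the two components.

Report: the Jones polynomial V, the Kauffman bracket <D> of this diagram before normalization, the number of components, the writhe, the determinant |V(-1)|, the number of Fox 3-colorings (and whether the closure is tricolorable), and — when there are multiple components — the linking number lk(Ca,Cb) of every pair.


Jones polynomial: V(q) = 2q - 2q^2 + 3q^3 - 3q^4 + 2q^5 - 2q^6 + q^7
<D> = A^-16 - 2A^-12 + 2A^-8 - 3A^-4 + 3 - 2A^4 + 2A^8; writhe +4
components 1, writhe +4 (10 crossings)
3-colorings: 9 of 3^10, det 15 — tricolorable
note: det 15 = |V(-1)|; divisible by 3, so tricolorable


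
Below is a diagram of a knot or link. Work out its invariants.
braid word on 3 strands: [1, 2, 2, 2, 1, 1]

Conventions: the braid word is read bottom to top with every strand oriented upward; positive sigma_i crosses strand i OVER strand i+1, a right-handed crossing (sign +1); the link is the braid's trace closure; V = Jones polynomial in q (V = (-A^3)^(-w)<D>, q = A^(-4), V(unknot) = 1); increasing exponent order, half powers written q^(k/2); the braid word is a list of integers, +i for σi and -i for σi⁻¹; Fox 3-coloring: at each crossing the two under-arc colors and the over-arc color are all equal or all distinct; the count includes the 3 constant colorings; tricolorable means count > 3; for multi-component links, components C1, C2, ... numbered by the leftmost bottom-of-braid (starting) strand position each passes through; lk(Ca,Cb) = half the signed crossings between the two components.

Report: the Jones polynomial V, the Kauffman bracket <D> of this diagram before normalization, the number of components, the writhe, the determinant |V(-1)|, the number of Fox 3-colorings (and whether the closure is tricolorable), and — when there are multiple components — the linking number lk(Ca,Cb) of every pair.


V = q^2 + 2q^4 - 2q^5 + q^6 - 2q^7 + q^8
<D> = A^-14 - 2A^-10 + A^-6 - 2A^-2 + 2A^2 + A^10 (w = +6)
1 component over 6 crossings, w = +6
27 Fox colorings among 3^6, |V(-1)| = 9: tricolorable
why: w = +6 shifts under R1 moves; the (-A^3)^(-6) factor cancels that in V


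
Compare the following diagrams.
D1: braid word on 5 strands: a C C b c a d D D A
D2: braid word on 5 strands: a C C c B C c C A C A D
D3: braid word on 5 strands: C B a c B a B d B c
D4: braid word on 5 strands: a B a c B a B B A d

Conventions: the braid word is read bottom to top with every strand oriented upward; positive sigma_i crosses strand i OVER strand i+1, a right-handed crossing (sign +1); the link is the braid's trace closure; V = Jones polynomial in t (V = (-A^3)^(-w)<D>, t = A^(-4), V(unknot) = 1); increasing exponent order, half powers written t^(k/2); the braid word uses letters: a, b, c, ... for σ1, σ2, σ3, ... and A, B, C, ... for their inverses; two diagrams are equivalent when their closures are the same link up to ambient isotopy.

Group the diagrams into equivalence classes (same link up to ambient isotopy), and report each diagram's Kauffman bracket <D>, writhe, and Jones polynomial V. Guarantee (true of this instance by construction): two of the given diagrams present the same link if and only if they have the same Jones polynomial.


classes: {D1} | {D2} | {D3, D4}
V(D1) = 1  [10 crossings, <D> = 1, w = 0]
V(D2) = -t^-4 + t^-3 + t^-1  [12 crossings, <D> = A^-14 + A^-6 - A^-2, w = -6]
V(D3) = t^-5 - 2t^-4 + 2t^-3 - 2t^-2 + 2t^-1 - 1 + t  [10 crossings, <D> = A^-4 - 1 + 2A^4 - 2A^8 + 2A^12 - 2A^16 + A^20, w = 0]
V(D4) = t^-5 - 2t^-4 + 2t^-3 - 2t^-2 + 2t^-1 - 1 + t  [10 crossings, <D> = A^-4 - 1 + 2A^4 - 2A^8 + 2A^12 - 2A^16 + A^20, w = 0]
note: V(t) takes 3 values over 4 diagrams, fixing the grouping


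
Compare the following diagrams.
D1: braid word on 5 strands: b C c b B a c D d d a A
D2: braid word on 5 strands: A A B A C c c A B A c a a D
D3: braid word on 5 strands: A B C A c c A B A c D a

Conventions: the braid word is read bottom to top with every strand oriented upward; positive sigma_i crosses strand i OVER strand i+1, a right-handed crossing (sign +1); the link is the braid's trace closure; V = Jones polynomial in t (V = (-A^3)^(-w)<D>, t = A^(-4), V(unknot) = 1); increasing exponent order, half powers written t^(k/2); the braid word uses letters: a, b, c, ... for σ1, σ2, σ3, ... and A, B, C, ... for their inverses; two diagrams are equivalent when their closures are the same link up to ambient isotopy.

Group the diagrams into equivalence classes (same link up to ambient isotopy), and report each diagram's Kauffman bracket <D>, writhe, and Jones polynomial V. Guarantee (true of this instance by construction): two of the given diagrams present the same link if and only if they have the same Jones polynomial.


classes: {D1} | {D2, D3}
V(D1) = 1  [12 crossings, <D> = A^12, w = +4]
V(D2) = t^-5 - 2t^-4 + 2t^-3 - 2t^-2 + 2t^-1 - 1 + t  [14 crossings, <D> = A^-16 - A^-12 + 2A^-8 - 2A^-4 + 2 - 2A^4 + A^8, w = -4]
V(D3) = t^-5 - 2t^-4 + 2t^-3 - 2t^-2 + 2t^-1 - 1 + t  [12 crossings, <D> = A^-16 - A^-12 + 2A^-8 - 2A^-4 + 2 - 2A^4 + A^8, w = -4]
note: 2 classes among 3 diagrams; unequal V(t) rules out equality


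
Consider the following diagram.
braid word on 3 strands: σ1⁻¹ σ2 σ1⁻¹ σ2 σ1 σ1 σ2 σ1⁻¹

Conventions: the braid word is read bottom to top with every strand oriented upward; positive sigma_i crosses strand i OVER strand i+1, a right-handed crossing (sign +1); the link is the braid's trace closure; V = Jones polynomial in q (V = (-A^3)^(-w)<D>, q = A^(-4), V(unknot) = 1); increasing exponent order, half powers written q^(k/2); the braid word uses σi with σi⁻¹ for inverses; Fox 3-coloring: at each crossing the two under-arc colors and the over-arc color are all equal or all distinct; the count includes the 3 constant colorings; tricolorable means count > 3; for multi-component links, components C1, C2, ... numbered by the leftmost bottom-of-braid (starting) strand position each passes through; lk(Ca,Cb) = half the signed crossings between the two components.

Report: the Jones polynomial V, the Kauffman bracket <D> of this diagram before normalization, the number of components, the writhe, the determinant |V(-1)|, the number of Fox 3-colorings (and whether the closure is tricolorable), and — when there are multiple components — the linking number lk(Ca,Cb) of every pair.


V = -q^-1 + 2 - q + 2q^2 - q^3 + q^4 - q^5
<D> = -A^-14 + A^-10 - A^-6 + 2A^-2 - A^2 + 2A^6 - A^10 (w = +2)
1 component over 8 crossings, w = +2
9 Fox colorings among 3^8, |V(-1)| = 9: tricolorable
why: V spans 6 powers of q: at least 6 crossings in any diagram


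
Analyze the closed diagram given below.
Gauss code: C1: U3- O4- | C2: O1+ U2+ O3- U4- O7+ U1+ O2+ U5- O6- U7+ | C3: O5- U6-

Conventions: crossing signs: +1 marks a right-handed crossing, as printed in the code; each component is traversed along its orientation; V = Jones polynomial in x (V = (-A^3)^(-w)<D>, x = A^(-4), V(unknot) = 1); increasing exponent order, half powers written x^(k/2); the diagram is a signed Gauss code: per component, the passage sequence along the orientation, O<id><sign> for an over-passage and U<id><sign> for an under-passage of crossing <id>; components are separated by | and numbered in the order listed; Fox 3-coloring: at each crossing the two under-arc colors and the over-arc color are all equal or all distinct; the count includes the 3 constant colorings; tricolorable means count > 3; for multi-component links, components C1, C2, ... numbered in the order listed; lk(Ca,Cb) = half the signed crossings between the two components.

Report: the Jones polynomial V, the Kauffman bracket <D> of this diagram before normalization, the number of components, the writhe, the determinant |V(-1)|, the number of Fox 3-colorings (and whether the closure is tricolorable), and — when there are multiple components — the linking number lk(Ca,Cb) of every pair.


V = x^-4 + 3x^-2 - x^-1 + 3 - 2x + x^2 - x^3
<D> = A^-15 - A^-11 + 2A^-7 - 3A^-3 + A - 3A^5 - A^13 (w = -1)
3 components over 7 crossings, w = -1
lk(C1,C2): -1
lk(C1,C3) = 0
linking number lk(C2,C3) = -1
9 Fox colorings among 3^7, |V(-1)| = 12: tricolorable
why: det 12 = |V(-1)|; divisible by 3, so tricolorable
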